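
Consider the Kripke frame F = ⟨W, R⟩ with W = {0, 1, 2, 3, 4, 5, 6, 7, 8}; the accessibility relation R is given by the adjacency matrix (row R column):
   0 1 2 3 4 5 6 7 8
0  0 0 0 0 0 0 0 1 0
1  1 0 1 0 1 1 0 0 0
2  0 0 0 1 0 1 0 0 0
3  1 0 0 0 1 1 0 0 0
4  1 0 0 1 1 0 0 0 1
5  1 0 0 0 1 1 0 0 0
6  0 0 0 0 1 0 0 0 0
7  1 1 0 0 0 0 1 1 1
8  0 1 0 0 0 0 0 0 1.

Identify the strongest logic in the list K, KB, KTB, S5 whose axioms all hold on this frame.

K

Symmetric (axiom B): no — 1 R 0 but not 0 R 1.
Reflexive (axiom T): no — 0 is not related to itself.
Euclidean (axiom 5): no — 1 R 0 and 1 R 2, but not 0 R 2.
So F validates K; KB would additionally require R to be symmetric. The strongest is K.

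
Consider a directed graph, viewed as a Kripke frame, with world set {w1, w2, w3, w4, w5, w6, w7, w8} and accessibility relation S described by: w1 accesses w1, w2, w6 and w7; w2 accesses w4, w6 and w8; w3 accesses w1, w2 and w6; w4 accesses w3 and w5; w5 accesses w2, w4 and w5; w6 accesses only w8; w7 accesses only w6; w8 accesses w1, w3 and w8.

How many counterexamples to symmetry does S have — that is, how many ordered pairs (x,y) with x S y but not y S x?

Enumerating: (w1,w2), (w1,w6), (w1,w7), (w2,w4), (w2,w6), (w2,w8), (w3,w1), (w3,w2), (w3,w6), (w4,w3), (w5,w2), (w6,w8), (w7,w6), (w8,w1), (w8,w3).

15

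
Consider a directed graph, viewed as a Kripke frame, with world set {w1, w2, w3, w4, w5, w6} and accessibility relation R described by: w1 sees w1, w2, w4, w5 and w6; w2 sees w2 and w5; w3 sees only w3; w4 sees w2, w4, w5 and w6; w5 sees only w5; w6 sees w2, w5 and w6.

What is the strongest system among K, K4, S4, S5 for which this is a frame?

Transitive (axiom 4): yes — every two-step R-path is closed by a direct edge.
Reflexive (axiom T): yes — every world is R-related to itself.
Euclidean (axiom 5): no — w1 R w2 and w1 R w4, but not w2 R w4.
So F validates K, K4, S4; S5 would additionally require R to be Euclidean. The strongest is S4.

S4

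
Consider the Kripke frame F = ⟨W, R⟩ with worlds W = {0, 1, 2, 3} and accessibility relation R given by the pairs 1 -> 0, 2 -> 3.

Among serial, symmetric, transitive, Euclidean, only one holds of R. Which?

Serial: no — 0 has no R-successor.
Symmetric: no — 1 R 0 but not 0 R 1.
Transitive: yes — every two-step R-path is closed by a direct edge.
Euclidean: no — 1 R 0 and 1 R 0, but not 0 R 0.
Only transitive holds.

transitive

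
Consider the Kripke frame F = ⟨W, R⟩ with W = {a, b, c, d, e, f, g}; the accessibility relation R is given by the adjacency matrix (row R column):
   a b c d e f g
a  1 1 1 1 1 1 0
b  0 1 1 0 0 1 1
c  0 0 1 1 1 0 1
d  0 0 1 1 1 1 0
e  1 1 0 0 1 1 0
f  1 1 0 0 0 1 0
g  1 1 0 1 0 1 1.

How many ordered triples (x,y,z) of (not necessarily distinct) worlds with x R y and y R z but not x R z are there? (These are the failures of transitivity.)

33

Enumerating: (a,b,g), (a,c,g), (b,c,d), (b,c,e), (b,f,a), (b,g,a), (b,g,d), (c,d,f), (c,e,a), (c,e,b), (c,e,f), (c,g,a), … and 21 more.
Total: 33.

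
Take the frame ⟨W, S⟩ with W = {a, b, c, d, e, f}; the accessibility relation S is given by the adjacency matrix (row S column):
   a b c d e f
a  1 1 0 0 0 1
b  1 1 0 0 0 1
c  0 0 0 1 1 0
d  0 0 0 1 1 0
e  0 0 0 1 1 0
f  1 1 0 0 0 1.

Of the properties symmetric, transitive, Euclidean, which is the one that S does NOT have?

Symmetric: no — c S d but not d S c.
Transitive: yes — every two-step S-path is closed by a direct edge.
Euclidean: yes — any two successors of a common world are S-related.
Only symmetric fails.

symmetric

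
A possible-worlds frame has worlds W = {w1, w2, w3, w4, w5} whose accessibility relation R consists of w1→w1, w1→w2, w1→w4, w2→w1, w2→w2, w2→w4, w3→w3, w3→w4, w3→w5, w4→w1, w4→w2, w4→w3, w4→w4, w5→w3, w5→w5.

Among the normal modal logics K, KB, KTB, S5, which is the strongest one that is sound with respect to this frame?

KTB

Symmetric (axiom B): yes — every pair in R has its reverse in R.
Reflexive (axiom T): yes — every world is R-related to itself.
Euclidean (axiom 5): no — w3 R w4 and w3 R w5, but not w4 R w5.
So F validates K, KB, KTB; S5 would additionally require R to be Euclidean. The strongest is KTB.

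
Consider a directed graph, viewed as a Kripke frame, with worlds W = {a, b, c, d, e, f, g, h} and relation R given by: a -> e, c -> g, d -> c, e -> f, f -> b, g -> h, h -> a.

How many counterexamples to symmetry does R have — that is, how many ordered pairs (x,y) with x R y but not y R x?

7

Enumerating: (a,e), (c,g), (d,c), (e,f), (f,b), (g,h), (h,a).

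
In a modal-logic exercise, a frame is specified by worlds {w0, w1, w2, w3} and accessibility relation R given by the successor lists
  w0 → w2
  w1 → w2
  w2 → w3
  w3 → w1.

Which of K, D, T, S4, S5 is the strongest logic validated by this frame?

Serial (axiom D): yes — every world has a successor (e.g. w0 R w2).
Reflexive (axiom T): no — w0 is not related to itself.
Transitive (axiom 4): no — w0 R w2 and w2 R w3, but not w0 R w3.
Euclidean (axiom 5): no — w0 R w2 and w0 R w2, but not w2 R w2.
So F validates K, D; T would additionally require R to be reflexive. The strongest is D.

D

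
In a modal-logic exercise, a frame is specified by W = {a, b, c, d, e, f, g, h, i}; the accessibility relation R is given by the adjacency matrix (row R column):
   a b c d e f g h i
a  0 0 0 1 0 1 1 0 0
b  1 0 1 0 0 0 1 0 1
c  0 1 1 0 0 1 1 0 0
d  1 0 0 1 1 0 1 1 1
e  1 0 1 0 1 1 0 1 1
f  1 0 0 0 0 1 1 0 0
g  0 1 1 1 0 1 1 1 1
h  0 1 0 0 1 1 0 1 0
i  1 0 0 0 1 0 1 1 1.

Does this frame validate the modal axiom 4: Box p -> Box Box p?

No

By correspondence theory, 4 is valid on a frame iff R is transitive.
Transitive: no — a R d and d R e, but not a R e.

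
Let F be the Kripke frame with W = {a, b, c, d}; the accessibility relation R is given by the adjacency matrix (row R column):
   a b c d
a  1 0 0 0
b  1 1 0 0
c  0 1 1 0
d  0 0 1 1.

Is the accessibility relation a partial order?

Reflexive: yes — every world is R-related to itself.
Transitive: no — c R b and b R a, but not c R a.
Antisymmetric: yes — no distinct pair is related both ways.
So R is not a partial order.

No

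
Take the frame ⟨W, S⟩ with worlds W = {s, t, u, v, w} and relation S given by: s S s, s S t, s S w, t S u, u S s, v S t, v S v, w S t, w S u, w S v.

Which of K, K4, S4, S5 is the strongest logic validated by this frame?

K

Transitive (axiom 4): no — s S t and t S u, but not s S u.
Reflexive (axiom T): no — t is not related to itself.
Euclidean (axiom 5): no — s S t and s S w, but not t S w.
So F validates K; K4 would additionally require S to be transitive. The strongest is K.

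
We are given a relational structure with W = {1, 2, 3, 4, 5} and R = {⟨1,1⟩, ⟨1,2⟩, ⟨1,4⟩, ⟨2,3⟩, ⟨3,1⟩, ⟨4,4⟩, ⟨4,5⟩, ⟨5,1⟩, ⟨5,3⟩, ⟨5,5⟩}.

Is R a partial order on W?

No

Reflexive: no — 2 is not related to itself.
Transitive: no — 1 R 2 and 2 R 3, but not 1 R 3.
Antisymmetric: yes — no distinct pair is related both ways.
So R is not a partial order.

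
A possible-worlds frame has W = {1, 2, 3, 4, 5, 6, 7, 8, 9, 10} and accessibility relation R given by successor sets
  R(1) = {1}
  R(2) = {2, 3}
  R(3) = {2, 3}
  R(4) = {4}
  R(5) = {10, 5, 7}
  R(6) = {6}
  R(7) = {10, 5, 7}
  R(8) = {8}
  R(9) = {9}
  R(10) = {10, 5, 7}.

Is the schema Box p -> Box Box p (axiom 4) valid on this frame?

Yes

The schema 4 characterises exactly the transitive frames.
Transitive: yes — every two-step R-path is closed by a direct edge.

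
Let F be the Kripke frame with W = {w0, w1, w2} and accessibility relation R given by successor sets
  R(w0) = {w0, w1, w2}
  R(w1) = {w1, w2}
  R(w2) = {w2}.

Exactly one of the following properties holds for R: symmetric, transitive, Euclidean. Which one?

Symmetric: no — w0 R w1 but not w1 R w0.
Transitive: yes — every two-step R-path is closed by a direct edge.
Euclidean: no — w0 R w2 and w0 R w1, but not w2 R w1.
Only transitive holds.

transitive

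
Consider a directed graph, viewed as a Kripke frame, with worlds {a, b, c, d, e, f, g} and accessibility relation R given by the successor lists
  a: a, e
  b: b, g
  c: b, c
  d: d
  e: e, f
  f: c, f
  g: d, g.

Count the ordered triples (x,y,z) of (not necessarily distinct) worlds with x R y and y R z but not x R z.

Enumerating: (a,e,f), (b,g,d), (c,b,g), (e,f,c), (f,c,b).

5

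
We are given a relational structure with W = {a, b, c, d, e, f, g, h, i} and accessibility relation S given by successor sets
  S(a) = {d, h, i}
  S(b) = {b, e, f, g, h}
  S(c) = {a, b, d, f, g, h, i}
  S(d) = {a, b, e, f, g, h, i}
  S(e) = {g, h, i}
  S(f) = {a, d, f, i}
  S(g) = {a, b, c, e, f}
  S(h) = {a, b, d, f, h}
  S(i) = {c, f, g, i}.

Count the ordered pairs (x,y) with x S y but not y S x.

Enumerating: (a,i), (b,e), (b,f), (c,a), (c,b), (c,d), (c,f), (c,h), (d,b), (d,e), (d,g), (d,i), … and 7 more.
Total: 19.

19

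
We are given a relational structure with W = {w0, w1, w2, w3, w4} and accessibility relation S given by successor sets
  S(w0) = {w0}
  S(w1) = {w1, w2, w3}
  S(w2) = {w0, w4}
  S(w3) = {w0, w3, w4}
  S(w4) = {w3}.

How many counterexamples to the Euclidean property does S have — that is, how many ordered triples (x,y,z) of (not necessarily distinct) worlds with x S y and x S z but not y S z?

12

Enumerating: (w1,w2,w1), (w1,w2,w2), (w1,w2,w3), (w1,w3,w1), (w1,w3,w2), (w2,w0,w4), (w2,w4,w0), (w2,w4,w4), (w3,w0,w3), (w3,w0,w4), (w3,w4,w0), (w3,w4,w4).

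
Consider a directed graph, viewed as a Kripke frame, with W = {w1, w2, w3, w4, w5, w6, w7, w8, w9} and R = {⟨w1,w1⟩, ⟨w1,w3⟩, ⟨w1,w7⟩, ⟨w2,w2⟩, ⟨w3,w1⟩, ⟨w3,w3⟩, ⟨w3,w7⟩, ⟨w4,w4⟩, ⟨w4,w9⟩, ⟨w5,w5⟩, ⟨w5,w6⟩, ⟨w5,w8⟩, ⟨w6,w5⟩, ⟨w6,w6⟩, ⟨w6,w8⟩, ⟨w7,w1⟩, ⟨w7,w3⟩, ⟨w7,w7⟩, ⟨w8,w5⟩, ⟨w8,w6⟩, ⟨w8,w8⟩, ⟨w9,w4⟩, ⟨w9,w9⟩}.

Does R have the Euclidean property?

Yes

Euclidean: yes — any two successors of a common world are R-related.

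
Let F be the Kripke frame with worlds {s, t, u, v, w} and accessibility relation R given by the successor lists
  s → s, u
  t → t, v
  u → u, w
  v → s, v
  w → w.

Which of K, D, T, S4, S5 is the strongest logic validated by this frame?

Serial (axiom D): yes — every world has a successor (e.g. s R s).
Reflexive (axiom T): yes — every world is R-related to itself.
Transitive (axiom 4): no — s R u and u R w, but not s R w.
Euclidean (axiom 5): no — s R u and s R s, but not u R s.
So F validates K, D, T; S4 would additionally require R to be transitive. The strongest is T.

T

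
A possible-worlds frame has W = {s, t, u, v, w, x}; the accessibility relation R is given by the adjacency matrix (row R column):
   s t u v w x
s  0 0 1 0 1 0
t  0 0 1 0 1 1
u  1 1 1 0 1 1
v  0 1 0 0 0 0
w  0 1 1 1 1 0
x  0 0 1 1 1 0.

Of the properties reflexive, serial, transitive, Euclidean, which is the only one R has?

Reflexive: no — s is not related to itself.
Serial: yes — every world has a successor (e.g. s R u).
Transitive: no — s R u and u R t, but not s R t.
Euclidean: no — t R w and t R x, but not w R x.
Only serial holds.

serial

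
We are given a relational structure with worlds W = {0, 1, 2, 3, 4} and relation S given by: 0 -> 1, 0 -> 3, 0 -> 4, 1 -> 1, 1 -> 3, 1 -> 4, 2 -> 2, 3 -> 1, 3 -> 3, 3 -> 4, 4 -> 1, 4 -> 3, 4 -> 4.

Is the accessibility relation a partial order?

No

Reflexive: no — 0 is not related to itself.
Transitive: yes — every two-step S-path is closed by a direct edge.
Antisymmetric: no — 1 S 3 and 3 S 1 with 1 ≠ 3.
So S is not a partial order.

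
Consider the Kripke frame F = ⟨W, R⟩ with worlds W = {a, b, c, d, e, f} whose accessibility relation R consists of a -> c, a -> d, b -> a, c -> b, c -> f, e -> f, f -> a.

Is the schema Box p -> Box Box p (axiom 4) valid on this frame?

No

Axiom 4 corresponds to the accessibility relation being transitive.
Transitive: no — a R c and c R b, but not a R b.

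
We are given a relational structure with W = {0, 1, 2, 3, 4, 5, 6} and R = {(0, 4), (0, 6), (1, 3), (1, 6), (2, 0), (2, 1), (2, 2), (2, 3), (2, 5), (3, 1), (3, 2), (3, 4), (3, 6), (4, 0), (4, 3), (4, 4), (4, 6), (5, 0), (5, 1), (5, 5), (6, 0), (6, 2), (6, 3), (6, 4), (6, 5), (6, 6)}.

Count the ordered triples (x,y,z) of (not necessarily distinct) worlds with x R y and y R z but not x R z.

Enumerating: (0,4,0), (0,4,3), (0,6,0), (0,6,2), (0,6,3), (0,6,5), (1,3,1), (1,3,2), (1,3,4), (1,6,0), (1,6,2), (1,6,4), … and 26 more.
Total: 38.

38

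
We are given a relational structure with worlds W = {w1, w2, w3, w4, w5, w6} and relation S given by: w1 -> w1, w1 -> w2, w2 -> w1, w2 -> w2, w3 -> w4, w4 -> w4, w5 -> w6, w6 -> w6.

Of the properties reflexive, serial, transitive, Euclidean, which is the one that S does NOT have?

reflexive

Reflexive: no — w3 is not related to itself.
Serial: yes — every world has a successor (e.g. w1 S w1).
Transitive: yes — every two-step S-path is closed by a direct edge.
Euclidean: yes — any two successors of a common world are S-related.
Only reflexive fails.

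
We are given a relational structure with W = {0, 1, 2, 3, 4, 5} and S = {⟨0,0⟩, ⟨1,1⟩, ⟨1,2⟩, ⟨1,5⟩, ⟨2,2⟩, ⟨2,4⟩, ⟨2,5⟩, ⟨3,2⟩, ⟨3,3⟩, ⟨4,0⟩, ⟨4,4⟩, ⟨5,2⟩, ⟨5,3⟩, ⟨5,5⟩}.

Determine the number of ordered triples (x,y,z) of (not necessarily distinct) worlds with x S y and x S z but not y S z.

Enumerating: (1,2,1), (1,5,1), (2,4,2), (2,4,5), (2,5,4), (3,2,3), (4,0,4), (5,2,3), (5,3,5).

9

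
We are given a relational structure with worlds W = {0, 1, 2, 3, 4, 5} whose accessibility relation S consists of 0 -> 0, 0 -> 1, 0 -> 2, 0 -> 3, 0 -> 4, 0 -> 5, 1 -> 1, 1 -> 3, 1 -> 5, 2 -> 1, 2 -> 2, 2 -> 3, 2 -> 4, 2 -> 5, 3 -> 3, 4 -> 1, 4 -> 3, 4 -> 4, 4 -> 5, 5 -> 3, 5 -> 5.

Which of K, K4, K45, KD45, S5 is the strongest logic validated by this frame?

K4

Transitive (axiom 4): yes — every two-step S-path is closed by a direct edge.
Euclidean (axiom 5): no — 0 S 1 and 0 S 2, but not 1 S 2.
Serial (axiom D): yes — every world has a successor (e.g. 0 S 0).
Reflexive (axiom T): yes — every world is S-related to itself.
So F validates K, K4; K45 would additionally require S to be Euclidean. The strongest is K4.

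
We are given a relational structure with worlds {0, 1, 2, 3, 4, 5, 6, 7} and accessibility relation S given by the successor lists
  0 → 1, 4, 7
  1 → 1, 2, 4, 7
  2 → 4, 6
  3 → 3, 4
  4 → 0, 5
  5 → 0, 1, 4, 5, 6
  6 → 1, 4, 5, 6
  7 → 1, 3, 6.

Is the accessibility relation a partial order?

Reflexive: no — 0 is not related to itself.
Transitive: no — 0 S 1 and 1 S 2, but not 0 S 2.
Antisymmetric: no — 0 S 4 and 4 S 0 with 0 ≠ 4.
So S is not a partial order.

No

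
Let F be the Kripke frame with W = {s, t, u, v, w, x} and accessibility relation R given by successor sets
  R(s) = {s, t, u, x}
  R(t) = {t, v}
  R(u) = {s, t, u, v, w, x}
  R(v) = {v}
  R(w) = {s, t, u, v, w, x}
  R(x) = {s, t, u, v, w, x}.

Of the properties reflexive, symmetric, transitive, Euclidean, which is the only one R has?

Reflexive: yes — every world is R-related to itself.
Symmetric: no — s R t but not t R s.
Transitive: no — s R t and t R v, but not s R v.
Euclidean: no — s R t and s R u, but not t R u.
Only reflexive holds.

reflexive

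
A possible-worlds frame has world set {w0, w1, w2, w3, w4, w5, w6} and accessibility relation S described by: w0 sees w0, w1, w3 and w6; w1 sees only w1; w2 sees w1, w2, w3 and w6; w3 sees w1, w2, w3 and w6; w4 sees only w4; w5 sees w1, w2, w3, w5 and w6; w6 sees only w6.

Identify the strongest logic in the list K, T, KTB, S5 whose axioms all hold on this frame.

Reflexive (axiom T): yes — every world is S-related to itself.
Symmetric (axiom B): no — w0 S w1 but not w1 S w0.
Euclidean (axiom 5): no — w0 S w1 and w0 S w3, but not w1 S w3.
So F validates K, T; KTB would additionally require S to be symmetric. The strongest is T.

T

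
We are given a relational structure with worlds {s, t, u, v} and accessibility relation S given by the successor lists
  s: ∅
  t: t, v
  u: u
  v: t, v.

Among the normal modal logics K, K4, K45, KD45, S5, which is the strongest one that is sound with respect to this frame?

Transitive (axiom 4): yes — every two-step S-path is closed by a direct edge.
Euclidean (axiom 5): yes — any two successors of a common world are S-related.
Serial (axiom D): no — s has no S-successor.
Reflexive (axiom T): no — s is not related to itself.
So F validates K, K4, K45; KD45 would additionally require S to be serial. The strongest is K45.

K45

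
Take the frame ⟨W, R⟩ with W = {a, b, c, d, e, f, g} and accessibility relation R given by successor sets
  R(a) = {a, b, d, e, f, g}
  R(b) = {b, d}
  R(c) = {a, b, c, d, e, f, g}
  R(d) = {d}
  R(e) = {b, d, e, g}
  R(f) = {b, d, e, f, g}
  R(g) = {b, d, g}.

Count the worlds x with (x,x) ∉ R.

0

R is reflexive; there are no such worlds.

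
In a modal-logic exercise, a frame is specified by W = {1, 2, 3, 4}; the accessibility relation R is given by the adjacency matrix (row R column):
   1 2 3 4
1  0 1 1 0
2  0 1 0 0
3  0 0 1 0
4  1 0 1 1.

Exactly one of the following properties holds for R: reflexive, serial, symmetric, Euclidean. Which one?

serial

Reflexive: no — 1 is not related to itself.
Serial: yes — every world has a successor (e.g. 1 R 2).
Symmetric: no — 1 R 2 but not 2 R 1.
Euclidean: no — 1 R 2 and 1 R 3, but not 2 R 3.
Only serial holds.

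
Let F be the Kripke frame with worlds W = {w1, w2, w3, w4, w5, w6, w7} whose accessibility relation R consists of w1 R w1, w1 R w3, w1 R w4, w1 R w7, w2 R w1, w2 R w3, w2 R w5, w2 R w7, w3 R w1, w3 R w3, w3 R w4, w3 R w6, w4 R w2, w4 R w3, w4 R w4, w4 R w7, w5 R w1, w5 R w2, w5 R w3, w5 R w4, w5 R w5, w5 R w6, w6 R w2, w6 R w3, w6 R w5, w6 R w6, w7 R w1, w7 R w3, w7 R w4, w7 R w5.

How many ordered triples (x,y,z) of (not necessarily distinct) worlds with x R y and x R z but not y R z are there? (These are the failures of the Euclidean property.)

Enumerating: (w1,w3,w7), (w1,w4,w1), (w1,w7,w7), (w2,w1,w5), (w2,w3,w5), (w2,w3,w7), (w2,w5,w7), (w2,w7,w7), (w3,w1,w6), (w3,w4,w1), (w3,w4,w6), (w3,w6,w1), … and 28 more.
Total: 40.

40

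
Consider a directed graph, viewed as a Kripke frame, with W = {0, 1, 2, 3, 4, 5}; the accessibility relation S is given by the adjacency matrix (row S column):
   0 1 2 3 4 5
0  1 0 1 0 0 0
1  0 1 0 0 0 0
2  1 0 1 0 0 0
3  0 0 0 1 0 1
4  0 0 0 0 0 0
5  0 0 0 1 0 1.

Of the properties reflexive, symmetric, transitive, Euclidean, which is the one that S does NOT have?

reflexive

Reflexive: no — 4 is not related to itself.
Symmetric: yes — every pair in S has its reverse in S.
Transitive: yes — every two-step S-path is closed by a direct edge.
Euclidean: yes — any two successors of a common world are S-related.
Only reflexive fails.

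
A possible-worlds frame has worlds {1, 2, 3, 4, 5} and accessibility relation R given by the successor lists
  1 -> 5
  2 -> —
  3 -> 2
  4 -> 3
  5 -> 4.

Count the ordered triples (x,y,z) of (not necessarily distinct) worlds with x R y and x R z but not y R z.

4

Enumerating: (1,5,5), (3,2,2), (4,3,3), (5,4,4).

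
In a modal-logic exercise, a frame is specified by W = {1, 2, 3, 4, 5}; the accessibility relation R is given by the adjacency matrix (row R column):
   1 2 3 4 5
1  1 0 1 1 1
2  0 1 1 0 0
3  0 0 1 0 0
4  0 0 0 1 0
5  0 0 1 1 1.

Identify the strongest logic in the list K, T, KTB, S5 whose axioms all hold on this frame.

Reflexive (axiom T): yes — every world is R-related to itself.
Symmetric (axiom B): no — 1 R 3 but not 3 R 1.
Euclidean (axiom 5): no — 1 R 3 and 1 R 4, but not 3 R 4.
So F validates K, T; KTB would additionally require R to be symmetric. The strongest is T.

T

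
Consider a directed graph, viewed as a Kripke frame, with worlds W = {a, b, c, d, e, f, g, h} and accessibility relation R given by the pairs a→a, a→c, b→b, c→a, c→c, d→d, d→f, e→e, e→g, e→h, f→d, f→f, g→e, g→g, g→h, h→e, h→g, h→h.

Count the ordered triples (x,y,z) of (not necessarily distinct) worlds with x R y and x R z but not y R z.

R is Euclidean; there are no such tuples.

0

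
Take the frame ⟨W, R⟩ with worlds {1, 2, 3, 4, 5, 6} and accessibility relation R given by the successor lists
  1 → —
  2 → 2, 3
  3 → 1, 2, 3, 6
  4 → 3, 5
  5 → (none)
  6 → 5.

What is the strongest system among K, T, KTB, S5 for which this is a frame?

K

Reflexive (axiom T): no — 1 is not related to itself.
Symmetric (axiom B): no — 3 R 1 but not 1 R 3.
Euclidean (axiom 5): no — 3 R 1 and 3 R 2, but not 1 R 2.
So F validates K; T would additionally require R to be reflexive. The strongest is K.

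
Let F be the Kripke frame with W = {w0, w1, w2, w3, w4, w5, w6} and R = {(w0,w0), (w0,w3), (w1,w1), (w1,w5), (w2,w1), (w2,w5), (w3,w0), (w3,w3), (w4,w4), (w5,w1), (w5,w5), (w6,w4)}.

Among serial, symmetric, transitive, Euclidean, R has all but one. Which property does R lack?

Serial: yes — every world has a successor (e.g. w0 R w0).
Symmetric: no — w2 R w1 but not w1 R w2.
Transitive: yes — every two-step R-path is closed by a direct edge.
Euclidean: yes — any two successors of a common world are R-related.
Only symmetric fails.

symmetric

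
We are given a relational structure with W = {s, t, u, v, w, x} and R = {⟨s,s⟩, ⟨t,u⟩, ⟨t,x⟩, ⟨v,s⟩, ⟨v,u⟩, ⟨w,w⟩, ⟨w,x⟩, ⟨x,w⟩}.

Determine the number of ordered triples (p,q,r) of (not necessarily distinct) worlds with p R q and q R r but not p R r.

Enumerating: (t,x,w), (x,w,x).

2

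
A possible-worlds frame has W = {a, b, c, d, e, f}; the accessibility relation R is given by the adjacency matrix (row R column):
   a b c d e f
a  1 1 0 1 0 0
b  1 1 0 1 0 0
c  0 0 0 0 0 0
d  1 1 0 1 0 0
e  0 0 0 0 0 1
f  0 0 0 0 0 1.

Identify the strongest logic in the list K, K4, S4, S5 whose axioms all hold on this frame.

Transitive (axiom 4): yes — every two-step R-path is closed by a direct edge.
Reflexive (axiom T): no — c is not related to itself.
Euclidean (axiom 5): yes — any two successors of a common world are R-related.
So F validates K, K4; S4 would additionally require R to be reflexive. The strongest is K4.

K4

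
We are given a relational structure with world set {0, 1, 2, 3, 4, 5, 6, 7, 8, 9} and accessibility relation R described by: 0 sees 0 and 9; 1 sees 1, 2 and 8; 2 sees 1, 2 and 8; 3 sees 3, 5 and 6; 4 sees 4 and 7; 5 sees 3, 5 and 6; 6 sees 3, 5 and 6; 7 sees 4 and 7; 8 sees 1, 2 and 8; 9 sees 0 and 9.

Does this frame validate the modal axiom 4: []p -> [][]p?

Yes

The schema 4 characterises exactly the transitive frames.
Transitive: yes — every two-step R-path is closed by a direct edge.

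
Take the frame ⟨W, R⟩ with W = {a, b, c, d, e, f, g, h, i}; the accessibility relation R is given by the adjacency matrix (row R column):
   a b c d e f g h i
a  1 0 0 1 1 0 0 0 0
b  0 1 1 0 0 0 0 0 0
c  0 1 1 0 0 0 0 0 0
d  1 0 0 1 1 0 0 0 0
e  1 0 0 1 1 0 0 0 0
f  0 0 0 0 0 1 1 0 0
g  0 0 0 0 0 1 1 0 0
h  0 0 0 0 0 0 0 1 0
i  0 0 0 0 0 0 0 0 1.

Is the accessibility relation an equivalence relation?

Reflexive: yes — every world is R-related to itself.
Symmetric: yes — every pair in R has its reverse in R.
Transitive: yes — every two-step R-path is closed by a direct edge.
So R is an equivalence relation.

Yes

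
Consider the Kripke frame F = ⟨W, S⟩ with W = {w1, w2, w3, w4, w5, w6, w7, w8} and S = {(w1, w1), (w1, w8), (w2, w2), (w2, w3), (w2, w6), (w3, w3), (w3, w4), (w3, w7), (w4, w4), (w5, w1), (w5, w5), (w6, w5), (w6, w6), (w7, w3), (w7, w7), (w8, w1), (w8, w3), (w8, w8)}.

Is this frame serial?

Yes

Serial: yes — every world has a successor (e.g. w1 S w1).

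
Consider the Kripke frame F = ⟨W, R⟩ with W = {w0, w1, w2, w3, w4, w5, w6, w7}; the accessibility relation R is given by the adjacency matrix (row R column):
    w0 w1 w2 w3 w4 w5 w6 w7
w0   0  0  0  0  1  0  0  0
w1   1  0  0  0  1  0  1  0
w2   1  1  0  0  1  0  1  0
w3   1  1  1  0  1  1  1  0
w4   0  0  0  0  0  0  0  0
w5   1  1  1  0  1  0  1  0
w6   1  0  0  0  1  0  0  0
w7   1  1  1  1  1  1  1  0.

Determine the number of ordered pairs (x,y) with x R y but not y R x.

Enumerating: (w0,w4), (w1,w0), (w1,w4), (w1,w6), (w2,w0), (w2,w1), (w2,w4), (w2,w6), (w3,w0), (w3,w1), (w3,w2), (w3,w4), … and 16 more.
Total: 28.

28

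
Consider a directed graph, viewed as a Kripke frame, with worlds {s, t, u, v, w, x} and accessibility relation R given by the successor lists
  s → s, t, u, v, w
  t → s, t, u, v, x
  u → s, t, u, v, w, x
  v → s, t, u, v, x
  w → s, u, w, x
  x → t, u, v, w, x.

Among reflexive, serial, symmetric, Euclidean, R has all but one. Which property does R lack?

Reflexive: yes — every world is R-related to itself.
Serial: yes — every world has a successor (e.g. s R s).
Symmetric: yes — every pair in R has its reverse in R.
Euclidean: no — s R t and s R w, but not t R w.
Only Euclidean fails.

Euclidean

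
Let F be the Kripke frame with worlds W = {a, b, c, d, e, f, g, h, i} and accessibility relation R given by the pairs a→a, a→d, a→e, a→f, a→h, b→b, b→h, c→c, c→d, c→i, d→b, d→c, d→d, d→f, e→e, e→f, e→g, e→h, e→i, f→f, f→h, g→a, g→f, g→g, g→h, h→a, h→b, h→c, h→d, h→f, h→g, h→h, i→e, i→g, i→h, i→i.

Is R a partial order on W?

Reflexive: yes — every world is R-related to itself.
Transitive: no — a R d and d R b, but not a R b.
Antisymmetric: no — a R h and h R a with a ≠ h.
So R is not a partial order.

No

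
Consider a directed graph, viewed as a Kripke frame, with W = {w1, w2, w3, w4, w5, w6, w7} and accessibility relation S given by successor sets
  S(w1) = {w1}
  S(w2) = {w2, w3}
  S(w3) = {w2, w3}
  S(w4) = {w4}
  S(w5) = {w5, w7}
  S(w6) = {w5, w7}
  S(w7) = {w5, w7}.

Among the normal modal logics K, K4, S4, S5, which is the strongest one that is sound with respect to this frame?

K4

Transitive (axiom 4): yes — every two-step S-path is closed by a direct edge.
Reflexive (axiom T): no — w6 is not related to itself.
Euclidean (axiom 5): yes — any two successors of a common world are S-related.
So F validates K, K4; S4 would additionally require S to be reflexive. The strongest is K4.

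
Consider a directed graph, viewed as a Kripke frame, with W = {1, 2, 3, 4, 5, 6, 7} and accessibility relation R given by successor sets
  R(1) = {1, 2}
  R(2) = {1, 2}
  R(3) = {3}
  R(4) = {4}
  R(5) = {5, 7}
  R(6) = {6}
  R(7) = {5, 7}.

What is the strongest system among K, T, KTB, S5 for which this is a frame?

S5

Reflexive (axiom T): yes — every world is R-related to itself.
Symmetric (axiom B): yes — every pair in R has its reverse in R.
Euclidean (axiom 5): yes — any two successors of a common world are R-related.
So F validates K, T, KTB, S5. The strongest is S5.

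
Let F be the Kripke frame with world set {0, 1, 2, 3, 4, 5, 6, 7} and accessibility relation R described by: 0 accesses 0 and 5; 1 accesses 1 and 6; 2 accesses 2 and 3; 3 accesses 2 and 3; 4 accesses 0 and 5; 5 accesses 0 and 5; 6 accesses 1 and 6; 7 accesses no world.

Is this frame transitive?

Transitive: yes — every two-step R-path is closed by a direct edge.

Yes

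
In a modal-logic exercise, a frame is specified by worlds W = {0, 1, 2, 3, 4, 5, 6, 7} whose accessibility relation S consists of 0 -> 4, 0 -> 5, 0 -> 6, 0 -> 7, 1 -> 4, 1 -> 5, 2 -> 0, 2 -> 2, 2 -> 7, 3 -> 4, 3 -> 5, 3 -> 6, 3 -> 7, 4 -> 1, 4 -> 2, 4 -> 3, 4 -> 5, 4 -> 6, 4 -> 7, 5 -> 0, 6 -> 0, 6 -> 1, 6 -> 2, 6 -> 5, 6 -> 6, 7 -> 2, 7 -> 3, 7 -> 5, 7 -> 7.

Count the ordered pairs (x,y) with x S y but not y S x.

14

Enumerating: (0,4), (0,7), (1,5), (2,0), (3,5), (3,6), (4,2), (4,5), (4,6), (4,7), (6,1), (6,2), (6,5), (7,5).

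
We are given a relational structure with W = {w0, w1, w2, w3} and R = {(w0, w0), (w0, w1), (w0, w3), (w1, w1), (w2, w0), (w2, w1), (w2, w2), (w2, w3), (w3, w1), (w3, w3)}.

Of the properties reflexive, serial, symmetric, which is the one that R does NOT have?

Reflexive: yes — every world is R-related to itself.
Serial: yes — every world has a successor (e.g. w0 R w0).
Symmetric: no — w0 R w1 but not w1 R w0.
Only symmetric fails.

symmetric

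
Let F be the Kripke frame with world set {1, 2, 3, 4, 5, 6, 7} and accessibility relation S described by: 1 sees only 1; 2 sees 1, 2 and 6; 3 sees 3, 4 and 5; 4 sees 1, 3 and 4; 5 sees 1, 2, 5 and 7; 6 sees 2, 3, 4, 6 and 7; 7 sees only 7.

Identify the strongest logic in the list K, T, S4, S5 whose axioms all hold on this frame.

T

Reflexive (axiom T): yes — every world is S-related to itself.
Transitive (axiom 4): no — 2 S 6 and 6 S 3, but not 2 S 3.
Euclidean (axiom 5): no — 2 S 1 and 2 S 6, but not 1 S 6.
So F validates K, T; S4 would additionally require S to be transitive. The strongest is T.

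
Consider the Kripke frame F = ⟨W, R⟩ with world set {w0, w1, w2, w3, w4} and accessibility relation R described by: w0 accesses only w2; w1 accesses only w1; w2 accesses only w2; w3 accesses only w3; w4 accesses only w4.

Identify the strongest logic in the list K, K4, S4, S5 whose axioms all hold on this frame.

K4

Transitive (axiom 4): yes — every two-step R-path is closed by a direct edge.
Reflexive (axiom T): no — w0 is not related to itself.
Euclidean (axiom 5): yes — any two successors of a common world are R-related.
So F validates K, K4; S4 would additionally require R to be reflexive. The strongest is K4.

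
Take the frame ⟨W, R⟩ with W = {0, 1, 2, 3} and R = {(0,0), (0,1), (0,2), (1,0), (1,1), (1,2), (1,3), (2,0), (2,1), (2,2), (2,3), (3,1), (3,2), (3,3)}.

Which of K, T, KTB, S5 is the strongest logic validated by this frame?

KTB

Reflexive (axiom T): yes — every world is R-related to itself.
Symmetric (axiom B): yes — every pair in R has its reverse in R.
Euclidean (axiom 5): no — 1 R 0 and 1 R 3, but not 0 R 3.
So F validates K, T, KTB; S5 would additionally require R to be Euclidean. The strongest is KTB.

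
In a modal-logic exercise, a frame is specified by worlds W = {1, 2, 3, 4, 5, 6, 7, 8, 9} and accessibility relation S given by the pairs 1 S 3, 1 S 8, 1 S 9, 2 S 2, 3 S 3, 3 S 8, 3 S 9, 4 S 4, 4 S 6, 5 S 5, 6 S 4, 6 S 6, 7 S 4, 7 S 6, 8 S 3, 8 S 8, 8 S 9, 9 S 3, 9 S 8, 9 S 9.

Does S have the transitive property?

Transitive: yes — every two-step S-path is closed by a direct edge.

Yes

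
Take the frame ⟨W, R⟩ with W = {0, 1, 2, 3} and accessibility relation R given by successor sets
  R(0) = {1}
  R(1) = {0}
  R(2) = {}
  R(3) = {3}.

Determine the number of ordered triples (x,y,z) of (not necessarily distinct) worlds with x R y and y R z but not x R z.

2

Enumerating: (0,1,0), (1,0,1).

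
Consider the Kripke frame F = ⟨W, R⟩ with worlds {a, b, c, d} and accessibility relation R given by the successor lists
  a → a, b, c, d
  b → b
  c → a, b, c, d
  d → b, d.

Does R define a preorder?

Reflexive: yes — every world is R-related to itself.
Transitive: yes — every two-step R-path is closed by a direct edge.
So R is a preorder.

Yes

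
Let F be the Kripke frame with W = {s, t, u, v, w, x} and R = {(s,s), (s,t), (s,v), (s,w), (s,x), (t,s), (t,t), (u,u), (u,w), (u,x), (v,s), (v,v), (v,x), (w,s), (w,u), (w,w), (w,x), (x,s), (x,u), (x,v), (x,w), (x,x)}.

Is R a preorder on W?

No

Reflexive: yes — every world is R-related to itself.
Transitive: no — s R w and w R u, but not s R u.
So R is not a preorder.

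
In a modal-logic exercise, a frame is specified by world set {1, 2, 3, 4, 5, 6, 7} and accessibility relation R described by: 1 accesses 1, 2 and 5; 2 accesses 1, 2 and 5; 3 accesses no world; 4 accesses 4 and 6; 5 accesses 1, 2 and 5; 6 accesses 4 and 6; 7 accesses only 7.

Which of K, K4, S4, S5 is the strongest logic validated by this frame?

Transitive (axiom 4): yes — every two-step R-path is closed by a direct edge.
Reflexive (axiom T): no — 3 is not related to itself.
Euclidean (axiom 5): yes — any two successors of a common world are R-related.
So F validates K, K4; S4 would additionally require R to be reflexive. The strongest is K4.

K4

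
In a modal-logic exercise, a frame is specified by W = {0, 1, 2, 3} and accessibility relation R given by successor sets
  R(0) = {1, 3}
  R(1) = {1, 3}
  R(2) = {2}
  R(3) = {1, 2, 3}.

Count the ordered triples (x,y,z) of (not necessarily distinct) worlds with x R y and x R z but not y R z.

3

Enumerating: (3,1,2), (3,2,1), (3,2,3).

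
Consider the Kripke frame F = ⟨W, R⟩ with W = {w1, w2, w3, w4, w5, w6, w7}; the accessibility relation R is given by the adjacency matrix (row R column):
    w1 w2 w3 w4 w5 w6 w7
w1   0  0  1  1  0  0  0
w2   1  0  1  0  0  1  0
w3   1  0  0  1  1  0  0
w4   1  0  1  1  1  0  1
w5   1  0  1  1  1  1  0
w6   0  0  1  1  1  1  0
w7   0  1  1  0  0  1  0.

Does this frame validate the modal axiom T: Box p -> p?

The schema T characterises exactly the reflexive frames.
Reflexive: no — w1 is not related to itself.

No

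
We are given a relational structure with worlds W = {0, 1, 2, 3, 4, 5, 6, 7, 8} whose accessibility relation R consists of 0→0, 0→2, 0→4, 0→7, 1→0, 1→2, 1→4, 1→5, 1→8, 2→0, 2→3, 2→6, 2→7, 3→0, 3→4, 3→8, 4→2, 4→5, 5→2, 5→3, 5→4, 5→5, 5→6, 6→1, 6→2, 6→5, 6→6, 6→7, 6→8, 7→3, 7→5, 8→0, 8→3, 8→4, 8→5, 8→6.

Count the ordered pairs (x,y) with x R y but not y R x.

Enumerating: (0,4), (0,7), (1,0), (1,2), (1,4), (1,5), (1,8), (2,3), (2,7), (3,0), (3,4), (4,2), … and 9 more.
Total: 21.

21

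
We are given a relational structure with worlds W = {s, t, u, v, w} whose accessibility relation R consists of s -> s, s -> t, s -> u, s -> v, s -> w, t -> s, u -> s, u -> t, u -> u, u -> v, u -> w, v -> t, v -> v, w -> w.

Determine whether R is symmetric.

No

Symmetric: no — s R v but not v R s.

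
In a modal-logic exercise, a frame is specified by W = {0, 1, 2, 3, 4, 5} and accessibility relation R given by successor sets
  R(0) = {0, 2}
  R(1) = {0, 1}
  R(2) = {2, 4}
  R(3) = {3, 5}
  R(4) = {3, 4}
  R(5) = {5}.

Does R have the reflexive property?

Yes

Reflexive: yes — every world is R-related to itself.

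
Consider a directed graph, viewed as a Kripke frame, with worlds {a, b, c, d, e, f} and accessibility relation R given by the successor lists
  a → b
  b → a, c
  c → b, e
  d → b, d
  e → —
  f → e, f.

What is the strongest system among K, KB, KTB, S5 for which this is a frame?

Symmetric (axiom B): no — c R e but not e R c.
Reflexive (axiom T): no — a is not related to itself.
Euclidean (axiom 5): no — b R a and b R c, but not a R c.
So F validates K; KB would additionally require R to be symmetric. The strongest is K.

K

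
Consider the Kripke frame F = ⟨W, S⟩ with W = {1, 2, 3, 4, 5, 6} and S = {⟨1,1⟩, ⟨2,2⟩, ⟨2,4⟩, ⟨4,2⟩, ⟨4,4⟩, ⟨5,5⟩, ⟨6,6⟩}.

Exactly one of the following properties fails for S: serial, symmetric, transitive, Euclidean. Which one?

Serial: no — 3 has no S-successor.
Symmetric: yes — every pair in S has its reverse in S.
Transitive: yes — every two-step S-path is closed by a direct edge.
Euclidean: yes — any two successors of a common world are S-related.
Only serial fails.

serial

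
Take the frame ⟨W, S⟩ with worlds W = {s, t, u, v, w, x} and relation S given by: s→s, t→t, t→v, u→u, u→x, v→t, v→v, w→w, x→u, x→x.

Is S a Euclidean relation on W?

Euclidean: yes — any two successors of a common world are S-related.

Yes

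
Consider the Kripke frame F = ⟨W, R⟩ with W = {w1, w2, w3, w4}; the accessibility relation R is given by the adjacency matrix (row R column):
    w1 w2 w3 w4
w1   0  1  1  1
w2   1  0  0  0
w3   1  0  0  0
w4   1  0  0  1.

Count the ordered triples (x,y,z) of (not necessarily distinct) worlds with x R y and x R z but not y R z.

Enumerating: (w1,w2,w2), (w1,w2,w3), (w1,w2,w4), (w1,w3,w2), (w1,w3,w3), (w1,w3,w4), (w1,w4,w2), (w1,w4,w3), (w2,w1,w1), (w3,w1,w1), (w4,w1,w1).

11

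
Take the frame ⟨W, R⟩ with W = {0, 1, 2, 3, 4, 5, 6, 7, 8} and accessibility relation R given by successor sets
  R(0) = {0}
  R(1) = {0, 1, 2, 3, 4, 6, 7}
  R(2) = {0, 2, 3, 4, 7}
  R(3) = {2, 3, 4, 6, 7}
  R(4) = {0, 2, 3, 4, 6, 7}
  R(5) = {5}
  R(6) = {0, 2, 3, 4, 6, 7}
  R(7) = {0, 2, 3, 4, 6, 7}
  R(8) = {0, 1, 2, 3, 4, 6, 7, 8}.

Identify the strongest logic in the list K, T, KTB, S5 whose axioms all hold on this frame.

T

Reflexive (axiom T): yes — every world is R-related to itself.
Symmetric (axiom B): no — 1 R 0 but not 0 R 1.
Euclidean (axiom 5): no — 1 R 0 and 1 R 2, but not 0 R 2.
So F validates K, T; KTB would additionally require R to be symmetric. The strongest is T.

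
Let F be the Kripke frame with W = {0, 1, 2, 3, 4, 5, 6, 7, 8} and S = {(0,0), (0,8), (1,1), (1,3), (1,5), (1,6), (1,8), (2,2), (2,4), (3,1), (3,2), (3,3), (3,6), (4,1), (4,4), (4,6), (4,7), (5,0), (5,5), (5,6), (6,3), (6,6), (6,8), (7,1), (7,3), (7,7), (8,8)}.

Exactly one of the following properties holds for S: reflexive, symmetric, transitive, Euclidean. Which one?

Reflexive: yes — every world is S-related to itself.
Symmetric: no — 0 S 8 but not 8 S 0.
Transitive: no — 1 S 3 and 3 S 2, but not 1 S 2.
Euclidean: no — 1 S 3 and 1 S 5, but not 3 S 5.
Only reflexive holds.

reflexive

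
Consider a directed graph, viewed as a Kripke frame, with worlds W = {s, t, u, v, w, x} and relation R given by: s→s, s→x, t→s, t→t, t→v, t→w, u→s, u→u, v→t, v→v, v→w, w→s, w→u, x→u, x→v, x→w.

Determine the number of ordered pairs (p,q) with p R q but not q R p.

10

Enumerating: (s,x), (t,s), (t,w), (u,s), (v,w), (w,s), (w,u), (x,u), (x,v), (x,w).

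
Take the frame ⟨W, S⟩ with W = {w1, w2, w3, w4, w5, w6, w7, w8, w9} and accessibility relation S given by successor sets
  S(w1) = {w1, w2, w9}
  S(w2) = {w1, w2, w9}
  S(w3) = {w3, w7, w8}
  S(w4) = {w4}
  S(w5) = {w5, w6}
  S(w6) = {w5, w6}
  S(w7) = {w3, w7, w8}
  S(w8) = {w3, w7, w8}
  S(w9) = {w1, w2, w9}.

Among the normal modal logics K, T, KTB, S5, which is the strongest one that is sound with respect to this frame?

S5

Reflexive (axiom T): yes — every world is S-related to itself.
Symmetric (axiom B): yes — every pair in S has its reverse in S.
Euclidean (axiom 5): yes — any two successors of a common world are S-related.
So F validates K, T, KTB, S5. The strongest is S5.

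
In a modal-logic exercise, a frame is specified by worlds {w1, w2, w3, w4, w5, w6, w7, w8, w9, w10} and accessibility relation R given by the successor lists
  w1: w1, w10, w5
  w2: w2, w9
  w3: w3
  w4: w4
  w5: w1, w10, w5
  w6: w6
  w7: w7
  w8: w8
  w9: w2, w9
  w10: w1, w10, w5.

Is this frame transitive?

Yes

Transitive: yes — every two-step R-path is closed by a direct edge.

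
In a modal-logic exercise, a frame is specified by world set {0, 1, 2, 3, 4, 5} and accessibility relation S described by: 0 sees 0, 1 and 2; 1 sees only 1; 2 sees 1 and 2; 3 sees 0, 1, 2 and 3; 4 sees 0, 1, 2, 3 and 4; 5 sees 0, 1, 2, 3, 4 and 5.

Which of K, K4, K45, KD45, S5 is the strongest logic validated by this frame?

Transitive (axiom 4): yes — every two-step S-path is closed by a direct edge.
Euclidean (axiom 5): no — 0 S 1 and 0 S 2, but not 1 S 2.
Serial (axiom D): yes — every world has a successor (e.g. 0 S 0).
Reflexive (axiom T): yes — every world is S-related to itself.
So F validates K, K4; K45 would additionally require S to be Euclidean. The strongest is K4.

K4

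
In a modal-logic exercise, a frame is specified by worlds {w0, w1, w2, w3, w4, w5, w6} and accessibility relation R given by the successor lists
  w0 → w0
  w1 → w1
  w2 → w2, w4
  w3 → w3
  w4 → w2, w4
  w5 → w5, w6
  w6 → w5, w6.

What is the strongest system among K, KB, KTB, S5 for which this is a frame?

S5

Symmetric (axiom B): yes — every pair in R has its reverse in R.
Reflexive (axiom T): yes — every world is R-related to itself.
Euclidean (axiom 5): yes — any two successors of a common world are R-related.
So F validates K, KB, KTB, S5. The strongest is S5.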